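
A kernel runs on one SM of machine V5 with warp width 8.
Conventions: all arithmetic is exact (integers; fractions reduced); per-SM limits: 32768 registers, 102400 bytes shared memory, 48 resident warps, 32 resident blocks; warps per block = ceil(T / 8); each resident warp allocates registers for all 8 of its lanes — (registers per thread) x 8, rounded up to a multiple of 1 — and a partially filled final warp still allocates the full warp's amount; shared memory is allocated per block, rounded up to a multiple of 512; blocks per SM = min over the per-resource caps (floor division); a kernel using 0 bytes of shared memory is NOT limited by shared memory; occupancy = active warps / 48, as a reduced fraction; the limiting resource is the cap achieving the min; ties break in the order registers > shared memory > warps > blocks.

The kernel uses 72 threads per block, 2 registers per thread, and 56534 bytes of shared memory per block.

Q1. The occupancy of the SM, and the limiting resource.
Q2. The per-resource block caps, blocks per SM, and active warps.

Answer: occupancy 3/16, limited by shared memory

registers: 227 blocks
shared memory: 1 block
warps: 5 blocks
blocks: 32 blocks

Answer: 1 block, 9 active warps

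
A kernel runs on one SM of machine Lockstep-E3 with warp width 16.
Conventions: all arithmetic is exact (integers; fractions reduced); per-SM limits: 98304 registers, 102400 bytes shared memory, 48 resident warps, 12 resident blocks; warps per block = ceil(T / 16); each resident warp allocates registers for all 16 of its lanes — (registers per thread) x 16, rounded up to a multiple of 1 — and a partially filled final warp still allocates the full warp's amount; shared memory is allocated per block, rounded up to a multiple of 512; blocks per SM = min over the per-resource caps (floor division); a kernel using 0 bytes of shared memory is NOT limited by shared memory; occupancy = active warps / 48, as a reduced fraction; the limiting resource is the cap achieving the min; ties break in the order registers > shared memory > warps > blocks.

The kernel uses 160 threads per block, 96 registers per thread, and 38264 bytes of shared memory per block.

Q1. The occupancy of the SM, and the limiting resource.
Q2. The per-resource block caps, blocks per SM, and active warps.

Answer: occupancy 5/12, limited by shared memory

registers: 6 blocks
shared memory: 2 blocks
warps: 4 blocks
blocks: 12 blocks

Answer: 2 blocks, 20 active warps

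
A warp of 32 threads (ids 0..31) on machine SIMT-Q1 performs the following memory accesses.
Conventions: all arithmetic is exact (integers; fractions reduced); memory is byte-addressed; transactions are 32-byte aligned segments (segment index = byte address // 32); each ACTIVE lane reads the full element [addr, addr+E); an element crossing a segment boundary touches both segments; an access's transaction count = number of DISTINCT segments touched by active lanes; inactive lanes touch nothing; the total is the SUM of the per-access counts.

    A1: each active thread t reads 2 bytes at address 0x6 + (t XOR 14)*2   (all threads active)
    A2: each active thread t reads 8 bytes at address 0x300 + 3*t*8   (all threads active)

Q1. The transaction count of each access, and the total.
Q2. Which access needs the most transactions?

A1: 3 transactions
A2: 24 transactions

Answer: 3,24; total 27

Answer: A2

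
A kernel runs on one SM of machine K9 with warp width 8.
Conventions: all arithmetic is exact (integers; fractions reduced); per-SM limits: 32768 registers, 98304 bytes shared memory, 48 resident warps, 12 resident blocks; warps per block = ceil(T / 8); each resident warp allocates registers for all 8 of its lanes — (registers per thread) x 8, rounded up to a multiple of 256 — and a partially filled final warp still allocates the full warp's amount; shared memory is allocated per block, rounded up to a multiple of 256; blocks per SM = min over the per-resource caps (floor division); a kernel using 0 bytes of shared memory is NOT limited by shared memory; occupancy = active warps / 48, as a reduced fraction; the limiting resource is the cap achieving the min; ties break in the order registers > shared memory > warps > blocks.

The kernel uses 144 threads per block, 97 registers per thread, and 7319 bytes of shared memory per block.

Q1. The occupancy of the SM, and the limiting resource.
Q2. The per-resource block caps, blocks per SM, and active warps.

Answer: occupancy 3/8, limited by registers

registers: 1 block
shared memory: 13 blocks
warps: 2 blocks
blocks: 12 blocks

Answer: 1 block, 18 active warps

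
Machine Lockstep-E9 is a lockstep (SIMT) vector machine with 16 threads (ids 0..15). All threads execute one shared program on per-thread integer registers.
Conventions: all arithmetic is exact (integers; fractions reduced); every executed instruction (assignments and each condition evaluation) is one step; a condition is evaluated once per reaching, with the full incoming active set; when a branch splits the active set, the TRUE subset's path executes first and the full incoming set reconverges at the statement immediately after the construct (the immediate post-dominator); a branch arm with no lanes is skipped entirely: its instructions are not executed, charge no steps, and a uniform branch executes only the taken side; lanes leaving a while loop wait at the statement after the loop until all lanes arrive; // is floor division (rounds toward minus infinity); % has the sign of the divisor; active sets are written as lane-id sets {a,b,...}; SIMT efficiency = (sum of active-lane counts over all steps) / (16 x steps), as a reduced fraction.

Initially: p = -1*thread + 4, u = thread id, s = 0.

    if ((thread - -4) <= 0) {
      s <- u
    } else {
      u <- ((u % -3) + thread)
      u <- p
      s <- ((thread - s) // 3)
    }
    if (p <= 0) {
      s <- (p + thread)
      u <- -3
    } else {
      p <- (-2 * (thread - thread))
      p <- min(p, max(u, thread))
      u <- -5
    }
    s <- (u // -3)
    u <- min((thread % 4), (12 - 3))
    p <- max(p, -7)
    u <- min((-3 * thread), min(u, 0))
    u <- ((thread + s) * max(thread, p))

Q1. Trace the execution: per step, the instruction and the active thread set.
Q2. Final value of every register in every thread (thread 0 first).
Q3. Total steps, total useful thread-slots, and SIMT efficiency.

step 0: eval ((thread - -4) <= 0)    {0,1,2,3,4,5,6,7,8,9,10,11,12,13,14,15}
step 1: u <- ((u % -3) + thread)     {0,1,2,3,4,5,6,7,8,9,10,11,12,13,14,15}
step 2: u <- p                       {0,1,2,3,4,5,6,7,8,9,10,11,12,13,14,15}
step 3: s <- ((thread - s) // 3)     {0,1,2,3,4,5,6,7,8,9,10,11,12,13,14,15}
step 4: eval (p <= 0)                {0,1,2,3,4,5,6,7,8,9,10,11,12,13,14,15}
step 5: s <- (p + thread)            {4,5,6,7,8,9,10,11,12,13,14,15}
step 6: u <- -3                      {4,5,6,7,8,9,10,11,12,13,14,15}
step 7: p <- (-2 * (thread - thread)) {0,1,2,3}
step 8: p <- min(p, max(u, thread))  {0,1,2,3}
step 9: u <- -5                      {0,1,2,3}
step 10: s <- (u // -3)               {0,1,2,3,4,5,6,7,8,9,10,11,12,13,14,15}
step 11: u <- min((thread % 4), (12 - 3)) {0,1,2,3,4,5,6,7,8,9,10,11,12,13,14,15}
step 12: p <- max(p, -7)              {0,1,2,3,4,5,6,7,8,9,10,11,12,13,14,15}
step 13: u <- min((-3 * thread), min(u, 0)) {0,1,2,3,4,5,6,7,8,9,10,11,12,13,14,15}
step 14: u <- ((thread + s) * max(thread, p)) {0,1,2,3,4,5,6,7,8,9,10,11,12,13,14,15}

Answer: 15 steps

p: 0,0,0,0,0,-1,-2,-3,-4,-5,-6,-7,-7,-7,-7,-7
u: 0,2,6,12,20,30,42,56,72,90,110,132,156,182,210,240
s: 1,1,1,1,1,1,1,1,1,1,1,1,1,1,1,1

steps = 15; useful = 196; efficiency = 196/240 = 49/60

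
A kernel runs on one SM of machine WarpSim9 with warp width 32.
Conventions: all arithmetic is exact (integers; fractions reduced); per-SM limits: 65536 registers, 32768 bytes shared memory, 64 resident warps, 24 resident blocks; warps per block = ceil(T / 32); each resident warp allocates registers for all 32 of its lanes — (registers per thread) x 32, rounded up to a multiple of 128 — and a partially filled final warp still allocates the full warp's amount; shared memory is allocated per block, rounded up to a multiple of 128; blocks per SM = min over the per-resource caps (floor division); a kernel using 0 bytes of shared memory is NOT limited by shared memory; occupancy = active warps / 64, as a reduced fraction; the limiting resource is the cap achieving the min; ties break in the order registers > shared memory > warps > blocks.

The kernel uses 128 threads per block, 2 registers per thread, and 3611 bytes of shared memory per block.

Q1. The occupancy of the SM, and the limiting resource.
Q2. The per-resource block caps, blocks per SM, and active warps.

Answer: occupancy 1/2, limited by shared memory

registers: 128 blocks
shared memory: 8 blocks
warps: 16 blocks
blocks: 24 blocks

Answer: 8 blocks, 32 active warps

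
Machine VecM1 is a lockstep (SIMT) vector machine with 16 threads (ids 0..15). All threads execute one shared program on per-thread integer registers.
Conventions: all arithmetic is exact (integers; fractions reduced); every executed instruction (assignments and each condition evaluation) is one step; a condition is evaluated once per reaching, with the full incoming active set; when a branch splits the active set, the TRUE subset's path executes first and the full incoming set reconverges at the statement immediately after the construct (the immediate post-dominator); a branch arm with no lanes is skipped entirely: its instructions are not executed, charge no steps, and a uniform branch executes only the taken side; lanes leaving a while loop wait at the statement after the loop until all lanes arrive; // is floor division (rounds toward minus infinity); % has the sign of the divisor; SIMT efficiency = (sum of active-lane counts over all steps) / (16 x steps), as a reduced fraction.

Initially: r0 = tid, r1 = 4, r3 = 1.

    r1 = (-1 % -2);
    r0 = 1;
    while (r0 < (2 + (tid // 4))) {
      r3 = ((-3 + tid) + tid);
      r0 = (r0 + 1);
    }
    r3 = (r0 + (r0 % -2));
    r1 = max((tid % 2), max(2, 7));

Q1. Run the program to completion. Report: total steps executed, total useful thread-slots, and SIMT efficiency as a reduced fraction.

Answer: 17 steps, 200 useful, 25/34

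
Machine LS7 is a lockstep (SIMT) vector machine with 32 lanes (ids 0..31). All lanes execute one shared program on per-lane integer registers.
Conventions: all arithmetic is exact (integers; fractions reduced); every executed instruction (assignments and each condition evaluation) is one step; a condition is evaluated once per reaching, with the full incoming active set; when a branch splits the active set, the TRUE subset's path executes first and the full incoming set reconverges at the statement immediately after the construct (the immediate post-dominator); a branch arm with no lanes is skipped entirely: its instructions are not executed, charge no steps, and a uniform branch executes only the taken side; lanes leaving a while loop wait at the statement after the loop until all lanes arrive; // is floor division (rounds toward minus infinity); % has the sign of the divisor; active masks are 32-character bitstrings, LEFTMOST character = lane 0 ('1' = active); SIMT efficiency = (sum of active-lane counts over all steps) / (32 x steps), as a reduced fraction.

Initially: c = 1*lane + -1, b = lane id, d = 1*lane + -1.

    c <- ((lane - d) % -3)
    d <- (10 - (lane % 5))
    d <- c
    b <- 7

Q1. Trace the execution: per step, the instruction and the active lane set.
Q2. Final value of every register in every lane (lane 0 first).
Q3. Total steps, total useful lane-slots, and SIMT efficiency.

step 0: c <- ((lane - d) % -3)       11111111111111111111111111111111
step 1: d <- (10 - (lane % 5))       11111111111111111111111111111111
step 2: d <- c                       11111111111111111111111111111111
step 3: b <- 7                       11111111111111111111111111111111

Answer: 4 steps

c: -2,-2,-2,-2,-2,-2,-2,-2,-2,-2,-2,-2,-2,-2,-2,-2,-2,-2,-2,-2,-2,-2,-2,-2,-2,-2,-2,-2,-2,-2,-2,-2
b: 7,7,7,7,7,7,7,7,7,7,7,7,7,7,7,7,7,7,7,7,7,7,7,7,7,7,7,7,7,7,7,7
d: -2,-2,-2,-2,-2,-2,-2,-2,-2,-2,-2,-2,-2,-2,-2,-2,-2,-2,-2,-2,-2,-2,-2,-2,-2,-2,-2,-2,-2,-2,-2,-2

steps = 4; useful = 128; efficiency = 128/128 = 1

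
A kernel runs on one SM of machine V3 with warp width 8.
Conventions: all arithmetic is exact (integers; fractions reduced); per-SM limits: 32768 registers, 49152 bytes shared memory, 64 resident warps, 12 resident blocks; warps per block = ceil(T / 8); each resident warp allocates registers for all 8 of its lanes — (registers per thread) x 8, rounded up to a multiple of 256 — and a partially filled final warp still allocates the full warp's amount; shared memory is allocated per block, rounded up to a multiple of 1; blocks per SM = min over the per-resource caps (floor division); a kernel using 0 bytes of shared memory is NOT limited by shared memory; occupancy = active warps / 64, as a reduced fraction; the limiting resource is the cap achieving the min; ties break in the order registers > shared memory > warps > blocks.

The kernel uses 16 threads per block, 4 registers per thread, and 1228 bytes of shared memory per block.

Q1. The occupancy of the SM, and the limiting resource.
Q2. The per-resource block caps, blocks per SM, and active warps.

Answer: occupancy 3/8, limited by blocks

registers: 64 blocks
shared memory: 40 blocks
warps: 32 blocks
blocks: 12 blocks

Answer: 12 blocks, 24 active warps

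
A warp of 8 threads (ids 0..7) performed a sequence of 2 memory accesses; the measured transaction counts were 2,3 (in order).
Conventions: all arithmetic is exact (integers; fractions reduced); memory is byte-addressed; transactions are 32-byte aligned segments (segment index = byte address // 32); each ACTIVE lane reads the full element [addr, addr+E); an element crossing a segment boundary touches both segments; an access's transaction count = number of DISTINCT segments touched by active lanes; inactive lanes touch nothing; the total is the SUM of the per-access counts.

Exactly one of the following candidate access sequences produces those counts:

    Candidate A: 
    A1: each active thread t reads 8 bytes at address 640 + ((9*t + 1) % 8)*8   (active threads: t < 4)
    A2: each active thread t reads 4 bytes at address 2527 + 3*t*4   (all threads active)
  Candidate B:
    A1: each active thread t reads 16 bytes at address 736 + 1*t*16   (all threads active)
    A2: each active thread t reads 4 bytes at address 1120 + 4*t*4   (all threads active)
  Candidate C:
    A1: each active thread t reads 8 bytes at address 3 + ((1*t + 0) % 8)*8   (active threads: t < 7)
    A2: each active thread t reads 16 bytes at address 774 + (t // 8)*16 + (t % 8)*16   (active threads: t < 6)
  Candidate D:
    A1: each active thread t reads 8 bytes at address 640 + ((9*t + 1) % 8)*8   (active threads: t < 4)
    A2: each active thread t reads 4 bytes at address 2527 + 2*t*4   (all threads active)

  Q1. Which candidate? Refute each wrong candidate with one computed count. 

A: A2 gives 4 transactions, not 3
B: A1 gives 4 transactions, not 2
C: A2 gives 4 transactions, not 3
D: all counts match (2,3)

Answer: D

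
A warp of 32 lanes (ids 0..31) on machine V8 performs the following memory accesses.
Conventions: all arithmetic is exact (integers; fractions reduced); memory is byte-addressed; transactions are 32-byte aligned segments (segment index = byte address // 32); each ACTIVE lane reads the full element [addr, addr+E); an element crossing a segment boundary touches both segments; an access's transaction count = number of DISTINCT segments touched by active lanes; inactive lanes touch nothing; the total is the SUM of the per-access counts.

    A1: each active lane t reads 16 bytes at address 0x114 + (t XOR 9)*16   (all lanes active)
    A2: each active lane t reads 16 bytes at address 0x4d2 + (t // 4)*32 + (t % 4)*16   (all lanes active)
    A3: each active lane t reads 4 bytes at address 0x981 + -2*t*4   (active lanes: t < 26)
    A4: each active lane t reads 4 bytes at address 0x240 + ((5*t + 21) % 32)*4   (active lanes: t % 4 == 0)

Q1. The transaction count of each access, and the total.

A1: 17 transactions
A2: 10 transactions
A3: 8 transactions
A4: 4 transactions

Answer: 17,10,8,4; total 39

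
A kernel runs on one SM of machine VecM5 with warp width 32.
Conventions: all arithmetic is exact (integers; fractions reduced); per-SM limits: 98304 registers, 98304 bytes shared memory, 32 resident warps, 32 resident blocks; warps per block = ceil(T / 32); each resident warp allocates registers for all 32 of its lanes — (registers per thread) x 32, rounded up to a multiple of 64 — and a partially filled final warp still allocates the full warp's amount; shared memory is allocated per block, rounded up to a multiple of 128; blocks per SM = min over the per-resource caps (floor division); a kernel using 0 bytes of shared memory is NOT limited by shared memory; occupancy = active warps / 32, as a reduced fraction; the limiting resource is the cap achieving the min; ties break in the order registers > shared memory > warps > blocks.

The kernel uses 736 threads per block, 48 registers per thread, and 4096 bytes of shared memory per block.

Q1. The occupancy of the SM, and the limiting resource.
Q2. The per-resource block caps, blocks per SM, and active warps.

Answer: occupancy 23/32, limited by warps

registers: 2 blocks
shared memory: 24 blocks
warps: 1 block
blocks: 32 blocks

Answer: 1 block, 23 active warps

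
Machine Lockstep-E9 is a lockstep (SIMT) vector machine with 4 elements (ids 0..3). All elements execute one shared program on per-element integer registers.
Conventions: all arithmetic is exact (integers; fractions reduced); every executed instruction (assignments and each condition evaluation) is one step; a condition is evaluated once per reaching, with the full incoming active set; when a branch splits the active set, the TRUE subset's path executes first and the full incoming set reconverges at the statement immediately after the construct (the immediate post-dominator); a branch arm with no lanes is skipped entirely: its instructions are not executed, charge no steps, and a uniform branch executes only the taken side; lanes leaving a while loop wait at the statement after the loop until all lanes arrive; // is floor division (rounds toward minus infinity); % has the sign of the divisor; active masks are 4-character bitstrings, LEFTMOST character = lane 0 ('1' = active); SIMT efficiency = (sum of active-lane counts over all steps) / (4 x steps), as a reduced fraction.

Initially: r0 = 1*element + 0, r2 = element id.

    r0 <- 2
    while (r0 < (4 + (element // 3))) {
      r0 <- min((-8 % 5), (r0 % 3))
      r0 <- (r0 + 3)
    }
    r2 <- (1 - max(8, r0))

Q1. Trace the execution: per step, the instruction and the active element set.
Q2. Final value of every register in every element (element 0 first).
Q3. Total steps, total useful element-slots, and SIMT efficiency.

step 0: r0 <- 2                      1111
step 1: eval (r0 < (4 + (element // 3))) 1111
step 2: r0 <- min((-8 % 5), (r0 % 3)) 1111
step 3: r0 <- (r0 + 3)               1111
step 4: eval (r0 < (4 + (element // 3))) 1111
step 5: r2 <- (1 - max(8, r0))       1111

Answer: 6 steps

r0: 5,5,5,5
r2: -7,-7,-7,-7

steps = 6; useful = 24; efficiency = 24/24 = 1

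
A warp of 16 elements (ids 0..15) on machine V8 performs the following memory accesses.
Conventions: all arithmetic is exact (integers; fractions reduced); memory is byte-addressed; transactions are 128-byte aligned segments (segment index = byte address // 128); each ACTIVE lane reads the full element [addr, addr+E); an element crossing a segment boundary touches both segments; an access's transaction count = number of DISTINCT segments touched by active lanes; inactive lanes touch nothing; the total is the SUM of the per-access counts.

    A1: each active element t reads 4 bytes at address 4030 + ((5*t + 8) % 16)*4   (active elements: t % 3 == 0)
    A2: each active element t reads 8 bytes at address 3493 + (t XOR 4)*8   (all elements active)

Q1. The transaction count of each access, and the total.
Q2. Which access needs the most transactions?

A1: 1 transaction
A2: 2 transactions

Answer: 1,2; total 3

Answer: A2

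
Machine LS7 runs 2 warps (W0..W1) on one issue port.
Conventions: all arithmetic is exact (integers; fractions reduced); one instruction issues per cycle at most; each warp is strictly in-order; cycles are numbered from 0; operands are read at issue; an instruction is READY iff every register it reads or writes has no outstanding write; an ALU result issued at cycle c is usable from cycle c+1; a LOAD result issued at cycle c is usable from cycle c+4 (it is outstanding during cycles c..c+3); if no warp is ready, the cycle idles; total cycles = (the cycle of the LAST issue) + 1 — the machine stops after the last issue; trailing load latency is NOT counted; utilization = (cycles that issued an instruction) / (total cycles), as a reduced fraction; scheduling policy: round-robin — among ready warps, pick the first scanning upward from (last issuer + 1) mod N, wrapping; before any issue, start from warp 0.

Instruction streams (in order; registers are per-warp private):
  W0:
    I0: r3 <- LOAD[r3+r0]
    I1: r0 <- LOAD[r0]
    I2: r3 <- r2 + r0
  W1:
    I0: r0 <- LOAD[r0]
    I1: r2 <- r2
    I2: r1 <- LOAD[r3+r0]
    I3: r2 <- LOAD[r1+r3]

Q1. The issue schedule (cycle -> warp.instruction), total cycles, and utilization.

cycle 0: W0.I0
cycle 1: W1.I0
cycle 2: W0.I1
cycle 3: W1.I1
cycle 4: idle
cycle 5: W1.I2
cycle 6: W0.I2
cycle 7: idle
cycle 8: idle
cycle 9: W1.I3

Answer: 10 cycles, utilization 7/10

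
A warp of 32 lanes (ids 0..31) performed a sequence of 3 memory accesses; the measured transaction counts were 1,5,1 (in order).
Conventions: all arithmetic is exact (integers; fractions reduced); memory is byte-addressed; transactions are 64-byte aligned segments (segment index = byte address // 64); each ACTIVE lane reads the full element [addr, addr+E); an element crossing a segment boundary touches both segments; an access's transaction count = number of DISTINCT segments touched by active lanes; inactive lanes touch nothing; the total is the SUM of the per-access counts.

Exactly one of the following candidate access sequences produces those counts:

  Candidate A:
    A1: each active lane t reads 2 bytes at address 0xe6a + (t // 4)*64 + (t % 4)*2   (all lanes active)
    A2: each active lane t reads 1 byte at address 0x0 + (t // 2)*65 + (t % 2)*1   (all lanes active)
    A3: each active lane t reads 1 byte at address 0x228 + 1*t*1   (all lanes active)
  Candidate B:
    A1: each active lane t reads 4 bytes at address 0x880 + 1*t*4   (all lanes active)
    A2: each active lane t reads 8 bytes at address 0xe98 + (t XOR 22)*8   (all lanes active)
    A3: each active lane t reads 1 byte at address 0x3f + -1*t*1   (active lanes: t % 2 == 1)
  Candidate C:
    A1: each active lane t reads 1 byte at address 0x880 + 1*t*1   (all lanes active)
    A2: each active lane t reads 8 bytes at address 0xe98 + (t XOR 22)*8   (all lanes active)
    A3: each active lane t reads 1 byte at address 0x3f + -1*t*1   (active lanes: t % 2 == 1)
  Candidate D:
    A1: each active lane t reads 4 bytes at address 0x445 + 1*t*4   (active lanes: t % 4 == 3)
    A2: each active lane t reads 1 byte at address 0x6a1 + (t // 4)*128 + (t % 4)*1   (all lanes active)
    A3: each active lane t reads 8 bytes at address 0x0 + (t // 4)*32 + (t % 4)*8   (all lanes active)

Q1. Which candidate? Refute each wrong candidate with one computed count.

A: A1 gives 8 transactions, not 1
B: A1 gives 2 transactions, not 1
D: A1 gives 3 transactions, not 1
C: all counts match (1,5,1)

Answer: C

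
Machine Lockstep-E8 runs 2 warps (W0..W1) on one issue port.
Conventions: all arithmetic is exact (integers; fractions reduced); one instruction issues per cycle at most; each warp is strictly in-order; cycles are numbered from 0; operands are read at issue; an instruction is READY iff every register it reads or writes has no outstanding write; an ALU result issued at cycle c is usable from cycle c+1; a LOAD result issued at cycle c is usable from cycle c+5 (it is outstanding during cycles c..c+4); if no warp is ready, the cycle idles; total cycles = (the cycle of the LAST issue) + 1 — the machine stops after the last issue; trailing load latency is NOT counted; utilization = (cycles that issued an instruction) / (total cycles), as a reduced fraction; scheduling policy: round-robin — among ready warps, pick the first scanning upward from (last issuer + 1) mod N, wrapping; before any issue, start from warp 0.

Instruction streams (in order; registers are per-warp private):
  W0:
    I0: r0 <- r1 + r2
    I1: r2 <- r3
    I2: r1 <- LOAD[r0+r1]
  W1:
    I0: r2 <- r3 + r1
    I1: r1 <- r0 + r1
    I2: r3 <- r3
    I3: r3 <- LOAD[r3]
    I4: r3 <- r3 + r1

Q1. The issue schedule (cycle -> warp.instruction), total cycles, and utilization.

cycle 0: W0.I0
cycle 1: W1.I0
cycle 2: W0.I1
cycle 3: W1.I1
cycle 4: W0.I2
cycle 5: W1.I2
cycle 6: W1.I3
cycle 7: idle
cycle 8: idle
cycle 9: idle
cycle 10: idle
cycle 11: W1.I4

Answer: 12 cycles, utilization 2/3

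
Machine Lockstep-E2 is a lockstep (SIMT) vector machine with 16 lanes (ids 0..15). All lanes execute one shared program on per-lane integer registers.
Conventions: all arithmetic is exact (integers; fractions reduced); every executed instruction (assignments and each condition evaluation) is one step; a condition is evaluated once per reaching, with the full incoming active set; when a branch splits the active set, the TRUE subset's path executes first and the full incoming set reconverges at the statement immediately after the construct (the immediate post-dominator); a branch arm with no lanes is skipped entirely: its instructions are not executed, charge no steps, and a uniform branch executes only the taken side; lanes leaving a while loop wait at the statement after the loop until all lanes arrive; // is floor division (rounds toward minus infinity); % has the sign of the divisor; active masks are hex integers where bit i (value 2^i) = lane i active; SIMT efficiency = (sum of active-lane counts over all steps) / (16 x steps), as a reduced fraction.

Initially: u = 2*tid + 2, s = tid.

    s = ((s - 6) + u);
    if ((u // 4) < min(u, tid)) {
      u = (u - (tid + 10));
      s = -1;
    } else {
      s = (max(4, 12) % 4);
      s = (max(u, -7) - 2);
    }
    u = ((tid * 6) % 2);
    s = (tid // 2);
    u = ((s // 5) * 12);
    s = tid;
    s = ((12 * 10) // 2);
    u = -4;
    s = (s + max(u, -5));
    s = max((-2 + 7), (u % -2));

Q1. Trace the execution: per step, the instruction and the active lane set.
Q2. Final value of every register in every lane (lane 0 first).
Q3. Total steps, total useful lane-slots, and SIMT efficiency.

step 0: s <- ((s - 6) + u)           0xffff
step 1: eval ((u // 4) < min(u, tid)) 0xffff
step 2: u <- (u - (tid + 10))        0xfffc
step 3: s <- -1                      0xfffc
step 4: s <- (max(4, 12) % 4)        0x0003
step 5: s <- (max(u, -7) - 2)        0x0003
step 6: u <- ((tid * 6) % 2)         0xffff
step 7: s <- (tid // 2)              0xffff
step 8: u <- ((s // 5) * 12)         0xffff
step 9: s <- tid                     0xffff
step 10: s <- ((12 * 10) // 2)        0xffff
step 11: u <- -4                      0xffff
step 12: s <- (s + max(u, -5))        0xffff
step 13: s <- max((-2 + 7), (u % -2)) 0xffff

Answer: 14 steps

u: -4,-4,-4,-4,-4,-4,-4,-4,-4,-4,-4,-4,-4,-4,-4,-4
s: 5,5,5,5,5,5,5,5,5,5,5,5,5,5,5,5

steps = 14; useful = 192; efficiency = 192/224 = 6/7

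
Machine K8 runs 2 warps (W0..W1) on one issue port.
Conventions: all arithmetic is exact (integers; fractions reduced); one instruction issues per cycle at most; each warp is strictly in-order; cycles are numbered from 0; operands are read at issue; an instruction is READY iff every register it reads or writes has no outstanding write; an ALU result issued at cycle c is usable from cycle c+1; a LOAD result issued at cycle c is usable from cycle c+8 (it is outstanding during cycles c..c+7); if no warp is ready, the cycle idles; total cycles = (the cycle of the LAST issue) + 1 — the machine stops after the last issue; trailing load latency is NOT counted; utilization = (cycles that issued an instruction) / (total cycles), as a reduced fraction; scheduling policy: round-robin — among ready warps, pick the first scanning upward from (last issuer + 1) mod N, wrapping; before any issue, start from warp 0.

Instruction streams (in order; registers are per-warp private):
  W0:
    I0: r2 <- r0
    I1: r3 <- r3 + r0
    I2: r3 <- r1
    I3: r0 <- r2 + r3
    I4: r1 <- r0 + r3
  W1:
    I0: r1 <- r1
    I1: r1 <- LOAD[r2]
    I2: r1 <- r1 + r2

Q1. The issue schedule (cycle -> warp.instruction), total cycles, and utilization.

cycle 0: W0.I0
cycle 1: W1.I0
cycle 2: W0.I1
cycle 3: W1.I1
cycle 4: W0.I2
cycle 5: W0.I3
cycle 6: W0.I4
cycle 7: idle
cycle 8: idle
cycle 9: idle
cycle 10: idle
cycle 11: W1.I2

Answer: 12 cycles, utilization 2/3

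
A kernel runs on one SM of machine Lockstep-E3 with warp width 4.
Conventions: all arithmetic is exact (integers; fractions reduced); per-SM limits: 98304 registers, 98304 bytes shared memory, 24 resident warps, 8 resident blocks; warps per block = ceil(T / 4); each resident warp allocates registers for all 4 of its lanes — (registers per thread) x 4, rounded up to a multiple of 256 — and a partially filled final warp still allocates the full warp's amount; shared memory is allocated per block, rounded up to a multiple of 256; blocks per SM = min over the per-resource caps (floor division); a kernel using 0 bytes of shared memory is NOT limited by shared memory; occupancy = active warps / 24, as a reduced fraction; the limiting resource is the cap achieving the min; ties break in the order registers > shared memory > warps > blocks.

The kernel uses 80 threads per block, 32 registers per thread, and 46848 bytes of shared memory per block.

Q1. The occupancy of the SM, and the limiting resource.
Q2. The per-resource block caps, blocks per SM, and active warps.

Answer: occupancy 5/6, limited by warps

registers: 19 blocks
shared memory: 2 blocks
warps: 1 block
blocks: 8 blocks

Answer: 1 block, 20 active warps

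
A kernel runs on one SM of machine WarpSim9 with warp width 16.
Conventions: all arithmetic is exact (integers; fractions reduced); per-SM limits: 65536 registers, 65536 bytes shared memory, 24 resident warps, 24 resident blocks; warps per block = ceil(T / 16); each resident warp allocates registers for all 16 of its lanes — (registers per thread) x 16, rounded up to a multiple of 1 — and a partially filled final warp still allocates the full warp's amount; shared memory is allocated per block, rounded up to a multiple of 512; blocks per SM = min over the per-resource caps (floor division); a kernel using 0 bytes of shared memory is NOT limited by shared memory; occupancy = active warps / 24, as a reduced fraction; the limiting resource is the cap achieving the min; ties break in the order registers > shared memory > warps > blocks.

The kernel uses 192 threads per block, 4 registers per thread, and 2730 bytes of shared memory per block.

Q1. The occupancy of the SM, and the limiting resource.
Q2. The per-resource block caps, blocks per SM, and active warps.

Answer: occupancy 1, limited by warps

registers: 85 blocks
shared memory: 21 blocks
warps: 2 blocks
blocks: 24 blocks

Answer: 2 blocks, 24 active warps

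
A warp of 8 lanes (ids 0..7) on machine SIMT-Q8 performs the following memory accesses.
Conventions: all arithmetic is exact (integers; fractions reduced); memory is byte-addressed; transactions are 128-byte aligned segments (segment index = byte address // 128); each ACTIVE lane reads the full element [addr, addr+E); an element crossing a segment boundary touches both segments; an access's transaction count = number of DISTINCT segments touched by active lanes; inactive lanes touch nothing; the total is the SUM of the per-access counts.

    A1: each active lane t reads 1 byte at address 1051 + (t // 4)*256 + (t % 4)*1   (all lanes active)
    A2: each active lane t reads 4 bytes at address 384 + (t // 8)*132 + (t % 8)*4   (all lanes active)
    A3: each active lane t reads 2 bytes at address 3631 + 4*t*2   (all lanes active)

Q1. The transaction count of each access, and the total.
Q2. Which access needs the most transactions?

A1: 2 transactions
A2: 1 transaction
A3: 1 transaction

Answer: 2,1,1; total 4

Answer: A1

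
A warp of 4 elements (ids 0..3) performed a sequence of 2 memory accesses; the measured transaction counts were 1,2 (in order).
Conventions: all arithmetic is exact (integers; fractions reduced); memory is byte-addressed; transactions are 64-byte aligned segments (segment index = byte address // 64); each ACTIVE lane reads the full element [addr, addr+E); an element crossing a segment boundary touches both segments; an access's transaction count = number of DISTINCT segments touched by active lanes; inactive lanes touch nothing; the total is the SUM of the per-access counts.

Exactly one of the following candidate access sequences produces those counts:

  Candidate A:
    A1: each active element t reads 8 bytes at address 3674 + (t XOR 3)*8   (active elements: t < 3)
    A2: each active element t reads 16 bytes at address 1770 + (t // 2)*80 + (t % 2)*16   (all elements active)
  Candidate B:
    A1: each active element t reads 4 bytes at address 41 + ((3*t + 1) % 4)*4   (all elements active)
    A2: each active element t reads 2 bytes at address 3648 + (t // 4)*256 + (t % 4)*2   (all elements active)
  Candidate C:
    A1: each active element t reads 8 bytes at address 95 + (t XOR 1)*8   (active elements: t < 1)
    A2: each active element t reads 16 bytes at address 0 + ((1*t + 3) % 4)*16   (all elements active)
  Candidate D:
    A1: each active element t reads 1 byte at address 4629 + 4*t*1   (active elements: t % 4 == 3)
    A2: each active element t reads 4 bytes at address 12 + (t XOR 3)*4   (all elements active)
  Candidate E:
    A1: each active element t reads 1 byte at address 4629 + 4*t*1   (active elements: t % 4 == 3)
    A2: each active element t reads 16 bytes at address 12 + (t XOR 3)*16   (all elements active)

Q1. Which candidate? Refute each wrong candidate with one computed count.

A: A2 gives 3 transactions, not 2
B: A2 gives 1 transaction, not 2
C: A2 gives 1 transaction, not 2
D: A2 gives 1 transaction, not 2
E: all counts match (1,2)

Answer: E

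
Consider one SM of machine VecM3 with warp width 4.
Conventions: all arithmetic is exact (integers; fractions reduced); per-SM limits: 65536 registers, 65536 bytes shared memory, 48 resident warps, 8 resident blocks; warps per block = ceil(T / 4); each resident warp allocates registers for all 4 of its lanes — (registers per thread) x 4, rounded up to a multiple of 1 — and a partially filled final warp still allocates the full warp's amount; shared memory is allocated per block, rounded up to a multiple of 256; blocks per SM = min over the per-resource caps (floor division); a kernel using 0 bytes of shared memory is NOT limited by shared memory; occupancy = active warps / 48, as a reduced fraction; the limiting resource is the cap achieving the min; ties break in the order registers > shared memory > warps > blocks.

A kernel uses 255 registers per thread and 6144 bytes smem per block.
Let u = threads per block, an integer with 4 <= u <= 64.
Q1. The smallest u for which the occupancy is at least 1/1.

Answer: u = 21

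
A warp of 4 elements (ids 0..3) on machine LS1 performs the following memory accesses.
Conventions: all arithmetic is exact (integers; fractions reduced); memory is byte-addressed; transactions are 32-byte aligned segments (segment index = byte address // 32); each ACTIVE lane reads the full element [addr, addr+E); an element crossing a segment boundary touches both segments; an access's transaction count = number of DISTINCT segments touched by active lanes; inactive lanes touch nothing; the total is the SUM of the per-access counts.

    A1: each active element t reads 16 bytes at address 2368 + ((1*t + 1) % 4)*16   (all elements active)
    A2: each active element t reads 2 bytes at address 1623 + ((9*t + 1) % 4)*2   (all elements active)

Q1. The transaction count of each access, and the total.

A1: 2 transactions
A2: 1 transaction

Answer: 2,1; total 3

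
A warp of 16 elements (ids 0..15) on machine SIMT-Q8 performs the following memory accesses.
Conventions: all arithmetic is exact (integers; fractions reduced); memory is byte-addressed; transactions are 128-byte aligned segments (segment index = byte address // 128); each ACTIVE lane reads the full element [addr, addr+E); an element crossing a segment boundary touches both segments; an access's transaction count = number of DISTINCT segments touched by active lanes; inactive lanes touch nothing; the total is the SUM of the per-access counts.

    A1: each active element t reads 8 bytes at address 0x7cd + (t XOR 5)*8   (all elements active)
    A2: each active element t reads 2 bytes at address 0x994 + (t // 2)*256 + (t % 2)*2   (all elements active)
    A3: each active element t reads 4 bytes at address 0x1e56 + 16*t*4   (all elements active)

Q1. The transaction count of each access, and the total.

A1: 2 transactions
A2: 8 transactions
A3: 9 transactions

Answer: 2,8,9; total 19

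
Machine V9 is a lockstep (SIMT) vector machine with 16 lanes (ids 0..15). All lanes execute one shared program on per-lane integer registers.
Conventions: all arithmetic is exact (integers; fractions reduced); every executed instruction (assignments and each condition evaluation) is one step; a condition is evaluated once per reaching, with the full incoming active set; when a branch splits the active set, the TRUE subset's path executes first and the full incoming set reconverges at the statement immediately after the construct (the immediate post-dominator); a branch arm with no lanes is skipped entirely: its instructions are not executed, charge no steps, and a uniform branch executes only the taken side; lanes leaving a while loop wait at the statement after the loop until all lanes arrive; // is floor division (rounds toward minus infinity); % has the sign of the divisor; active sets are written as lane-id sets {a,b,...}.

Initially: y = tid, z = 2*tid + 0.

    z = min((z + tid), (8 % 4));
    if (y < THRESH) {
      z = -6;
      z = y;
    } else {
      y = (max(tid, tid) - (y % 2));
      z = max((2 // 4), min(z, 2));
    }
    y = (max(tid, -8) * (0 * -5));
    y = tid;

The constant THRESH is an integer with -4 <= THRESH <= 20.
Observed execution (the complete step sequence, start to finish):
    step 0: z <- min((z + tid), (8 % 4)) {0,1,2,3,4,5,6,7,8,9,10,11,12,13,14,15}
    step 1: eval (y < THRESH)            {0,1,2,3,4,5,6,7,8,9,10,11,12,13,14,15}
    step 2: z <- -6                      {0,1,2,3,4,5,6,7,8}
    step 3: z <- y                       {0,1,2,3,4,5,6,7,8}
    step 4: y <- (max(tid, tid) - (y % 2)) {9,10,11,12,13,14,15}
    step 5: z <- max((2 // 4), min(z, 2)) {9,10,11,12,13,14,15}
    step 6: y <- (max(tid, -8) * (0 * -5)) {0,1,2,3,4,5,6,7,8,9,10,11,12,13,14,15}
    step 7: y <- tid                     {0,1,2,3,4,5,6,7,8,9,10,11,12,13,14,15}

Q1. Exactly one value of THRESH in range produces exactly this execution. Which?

Answer: THRESH = 9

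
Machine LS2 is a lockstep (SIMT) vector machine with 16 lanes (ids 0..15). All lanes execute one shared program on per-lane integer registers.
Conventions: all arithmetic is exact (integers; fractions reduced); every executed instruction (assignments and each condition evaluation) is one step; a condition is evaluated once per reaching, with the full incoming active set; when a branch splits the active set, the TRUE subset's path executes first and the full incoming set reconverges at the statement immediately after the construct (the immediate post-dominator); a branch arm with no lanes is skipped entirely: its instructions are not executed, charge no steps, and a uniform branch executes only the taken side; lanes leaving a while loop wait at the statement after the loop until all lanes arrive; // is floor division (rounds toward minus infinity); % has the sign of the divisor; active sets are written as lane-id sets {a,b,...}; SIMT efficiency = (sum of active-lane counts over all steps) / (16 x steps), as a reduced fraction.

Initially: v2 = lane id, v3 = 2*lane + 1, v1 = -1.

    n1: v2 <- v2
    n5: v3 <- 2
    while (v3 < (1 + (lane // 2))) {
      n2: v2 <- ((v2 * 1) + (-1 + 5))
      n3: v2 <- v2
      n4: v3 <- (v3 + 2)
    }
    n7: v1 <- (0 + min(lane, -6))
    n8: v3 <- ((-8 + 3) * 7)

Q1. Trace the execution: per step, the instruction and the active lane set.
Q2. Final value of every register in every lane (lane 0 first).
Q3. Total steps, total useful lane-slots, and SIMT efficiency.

step 0: v2 <- v2                     {0,1,2,3,4,5,6,7,8,9,10,11,12,13,14,15}
step 1: v3 <- 2                      {0,1,2,3,4,5,6,7,8,9,10,11,12,13,14,15}
step 2: eval (v3 < (1 + (lane // 2))) {0,1,2,3,4,5,6,7,8,9,10,11,12,13,14,15}
step 3: v2 <- ((v2 * 1) + (-1 + 5))  {4,5,6,7,8,9,10,11,12,13,14,15}
step 4: v2 <- v2                     {4,5,6,7,8,9,10,11,12,13,14,15}
step 5: v3 <- (v3 + 2)               {4,5,6,7,8,9,10,11,12,13,14,15}
step 6: eval (v3 < (1 + (lane // 2))) {4,5,6,7,8,9,10,11,12,13,14,15}
step 7: v2 <- ((v2 * 1) + (-1 + 5))  {8,9,10,11,12,13,14,15}
step 8: v2 <- v2                     {8,9,10,11,12,13,14,15}
step 9: v3 <- (v3 + 2)               {8,9,10,11,12,13,14,15}
step 10: eval (v3 < (1 + (lane // 2))) {8,9,10,11,12,13,14,15}
step 11: v2 <- ((v2 * 1) + (-1 + 5))  {12,13,14,15}
step 12: v2 <- v2                     {12,13,14,15}
step 13: v3 <- (v3 + 2)               {12,13,14,15}
step 14: eval (v3 < (1 + (lane // 2))) {12,13,14,15}
step 15: v1 <- (0 + min(lane, -6))    {0,1,2,3,4,5,6,7,8,9,10,11,12,13,14,15}
step 16: v3 <- ((-8 + 3) * 7)         {0,1,2,3,4,5,6,7,8,9,10,11,12,13,14,15}

Answer: 17 steps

v2: 0,1,2,3,8,9,10,11,16,17,18,19,24,25,26,27
v3: -35,-35,-35,-35,-35,-35,-35,-35,-35,-35,-35,-35,-35,-35,-35,-35
v1: -6,-6,-6,-6,-6,-6,-6,-6,-6,-6,-6,-6,-6,-6,-6,-6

steps = 17; useful = 176; efficiency = 176/272 = 11/17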